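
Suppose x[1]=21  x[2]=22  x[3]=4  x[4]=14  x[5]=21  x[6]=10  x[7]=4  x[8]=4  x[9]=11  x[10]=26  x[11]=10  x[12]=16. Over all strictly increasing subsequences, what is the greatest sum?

Let S[i] be the best sum of a strictly increasing subsequence ending at i:
i:      1  2  3  4  5  6  7  8  9 10 11 12
x[i]:  21 22  4 14 21 10  4  4 11 26 10 16
S:     21 43  4 18 39 14  4  4 25 69 14 41
Maximum is 69 (e.g. 21 + 22 + 26).

69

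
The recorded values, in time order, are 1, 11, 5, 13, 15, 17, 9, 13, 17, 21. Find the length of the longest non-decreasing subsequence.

Let dp[i] be the length of the longest such subsequence ending at index i:
i:      1  2  3  4  5  6  7  8  9 10
a[i]:   1 11  5 13 15 17  9 13 17 21
dp:     1  2  2  3  4  5  3  4  6  7
Maximum dp value is 7.

7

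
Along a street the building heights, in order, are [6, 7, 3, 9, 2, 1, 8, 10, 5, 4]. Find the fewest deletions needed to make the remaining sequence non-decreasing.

Fewest deletions = n − (longest non-decreasing subsequence).
i:      1  2  3  4  5  6  7  8  9 10
a[i]:   6  7  3  9  2  1  8 10  5  4
dp:     1  2  1  3  1  1  3  4  2  2
max dp = 4, so deletions = 10 − 4 = 6.

6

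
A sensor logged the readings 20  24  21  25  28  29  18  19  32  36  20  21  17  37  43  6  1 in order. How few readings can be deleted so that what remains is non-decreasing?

Fewest deletions = n − (longest non-decreasing subsequence).
i:      1  2  3  4  5  6  7  8  9 10 11 12 13 14 15 16 17
a[i]:  20 24 21 25 28 29 18 19 32 36 20 21 17 37 43  6  1
dp:     1  2  2  3  4  5  1  2  6  7  3  4  1  8  9  1  1
max dp = 9, so deletions = 17 − 9 = 8.

8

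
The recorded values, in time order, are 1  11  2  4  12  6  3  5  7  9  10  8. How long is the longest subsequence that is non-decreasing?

Track the smallest tail for each achievable length (allowing ties):
1 → extends → [1]
11 → extends → [1, 11]
2 → replaces 11 → [1, 2]
4 → extends → [1, 2, 4]
12 → extends → [1, 2, 4, 12]
6 → replaces 12 → [1, 2, 4, 6]
3 → replaces 4 → [1, 2, 3, 6]
5 → replaces 6 → [1, 2, 3, 5]
7 → extends → [1, 2, 3, 5, 7]
9 → extends → [1, 2, 3, 5, 7, 9]
10 → extends → [1, 2, 3, 5, 7, 9, 10]
8 → replaces 9 → [1, 2, 3, 5, 7, 8, 10]
Seven tails, so the longest non-decreasing subsequence has length 7 (e.g. 1, 2, 4, 6, 7, 9, 10).

7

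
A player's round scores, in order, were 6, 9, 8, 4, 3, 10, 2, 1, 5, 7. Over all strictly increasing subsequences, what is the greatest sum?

Let S[i] be the best sum of a strictly increasing subsequence ending at i:
i:      1  2  3  4  5  6  7  8  9 10
a[i]:   6  9  8  4  3 10  2  1  5  7
S:      6 15 14  4  3 25  2  1  9 16
Maximum is 25 (e.g. 6 + 9 + 10).

25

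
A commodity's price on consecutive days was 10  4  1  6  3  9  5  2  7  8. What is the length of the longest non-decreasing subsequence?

5

Let dp[i] be the length of the longest such subsequence ending at index i:
i:      1  2  3  4  5  6  7  8  9 10
a[i]:  10  4  1  6  3  9  5  2  7  8
dp:     1  1  1  2  2  3  3  2  4  5
Maximum dp value is 5.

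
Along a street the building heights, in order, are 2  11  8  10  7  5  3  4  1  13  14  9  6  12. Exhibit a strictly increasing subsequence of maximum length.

2, 8, 10, 13, 14

Patience tails give the LIS length; then backtrack through the dp parents:
2 → extends → [2]
11 → extends → [2, 11]
8 → replaces 11 → [2, 8]
10 → extends → [2, 8, 10]
7 → replaces 8 → [2, 7, 10]
5 → replaces 7 → [2, 5, 10]
3 → replaces 5 → [2, 3, 10]
4 → replaces 10 → [2, 3, 4]
1 → replaces 2 → [1, 3, 4]
13 → extends → [1, 3, 4, 13]
14 → extends → [1, 3, 4, 13, 14]
9 → replaces 13 → [1, 3, 4, 9, 14]
6 → replaces 9 → [1, 3, 4, 6, 14]
12 → replaces 14 → [1, 3, 4, 6, 12]
Length 5; one witness is 2, 8, 10, 13, 14.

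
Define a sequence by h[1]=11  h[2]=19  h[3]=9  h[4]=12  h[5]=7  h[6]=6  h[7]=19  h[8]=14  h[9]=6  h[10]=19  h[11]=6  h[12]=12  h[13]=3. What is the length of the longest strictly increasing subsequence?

4

Let dp[i] be the length of the longest such subsequence ending at index i:
i:      1  2  3  4  5  6  7  8  9 10 11 12 13
h[i]:  11 19  9 12  7  6 19 14  6 19  6 12  3
dp:     1  2  1  2  1  1  3  3  1  4  1  2  1
Maximum dp value is 4.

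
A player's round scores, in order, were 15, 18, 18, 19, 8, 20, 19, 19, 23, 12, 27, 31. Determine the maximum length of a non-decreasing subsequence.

Track the smallest tail for each achievable length (allowing ties):
15 → extends → [15]
18 → extends → [15, 18]
18 → extends → [15, 18, 18]
19 → extends → [15, 18, 18, 19]
8 → replaces 15 → [8, 18, 18, 19]
20 → extends → [8, 18, 18, 19, 20]
19 → replaces 20 → [8, 18, 18, 19, 19]
19 → extends → [8, 18, 18, 19, 19, 19]
23 → extends → [8, 18, 18, 19, 19, 19, 23]
12 → replaces 18 → [8, 12, 18, 19, 19, 19, 23]
27 → extends → [8, 12, 18, 19, 19, 19, 23, 27]
31 → extends → [8, 12, 18, 19, 19, 19, 23, 27, 31]
Nine tails, so the longest non-decreasing subsequence has length 9 (e.g. 15, 18, 18, 19, 19, 19, 23, 27, 31).

9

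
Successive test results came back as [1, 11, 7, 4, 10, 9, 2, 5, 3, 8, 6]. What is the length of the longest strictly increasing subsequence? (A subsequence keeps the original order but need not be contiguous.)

4

Track the smallest tail for each achievable length (strict):
1 → extends → [1]
11 → extends → [1, 11]
7 → replaces 11 → [1, 7]
4 → replaces 7 → [1, 4]
10 → extends → [1, 4, 10]
9 → replaces 10 → [1, 4, 9]
2 → replaces 4 → [1, 2, 9]
5 → replaces 9 → [1, 2, 5]
3 → replaces 5 → [1, 2, 3]
8 → extends → [1, 2, 3, 8]
6 → replaces 8 → [1, 2, 3, 6]
Four tails, so the longest strictly increasing subsequence has length 4 (e.g. 1, 4, 5, 8).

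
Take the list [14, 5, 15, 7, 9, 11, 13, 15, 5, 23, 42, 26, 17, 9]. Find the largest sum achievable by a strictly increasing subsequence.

Let S[i] be the best sum of a strictly increasing subsequence ending at i:
i:       1   2   3   4   5   6   7   8   9  10  11  12  13  14
a[i]:   14   5  15   7   9  11  13  15   5  23  42  26  17   9
S:      14   5  29  12  21  32  45  60   5  83 125 109  77  21
Maximum is 125 (e.g. 5 + 7 + 9 + 11 + 13 + 15 + 23 + 42).

125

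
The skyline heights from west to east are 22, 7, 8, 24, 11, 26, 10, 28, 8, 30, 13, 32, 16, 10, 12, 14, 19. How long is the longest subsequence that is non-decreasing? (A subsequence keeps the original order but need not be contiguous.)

7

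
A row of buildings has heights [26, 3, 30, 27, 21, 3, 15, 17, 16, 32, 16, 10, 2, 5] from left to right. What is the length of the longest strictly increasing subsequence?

Track the smallest tail for each achievable length (strict):
26 → extends → [26]
3 → replaces 26 → [3]
30 → extends → [3, 30]
27 → replaces 30 → [3, 27]
21 → replaces 27 → [3, 21]
3 → already a tail → [3, 21]
15 → replaces 21 → [3, 15]
17 → extends → [3, 15, 17]
16 → replaces 17 → [3, 15, 16]
32 → extends → [3, 15, 16, 32]
16 → already a tail → [3, 15, 16, 32]
10 → replaces 15 → [3, 10, 16, 32]
2 → replaces 3 → [2, 10, 16, 32]
5 → replaces 10 → [2, 5, 16, 32]
Four tails, so the longest strictly increasing subsequence has length 4 (e.g. 3, 15, 17, 32).

4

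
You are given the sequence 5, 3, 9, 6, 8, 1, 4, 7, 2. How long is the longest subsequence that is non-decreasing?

3

Track the smallest tail for each achievable length (allowing ties):
5 → extends → [5]
3 → replaces 5 → [3]
9 → extends → [3, 9]
6 → replaces 9 → [3, 6]
8 → extends → [3, 6, 8]
1 → replaces 3 → [1, 6, 8]
4 → replaces 6 → [1, 4, 8]
7 → replaces 8 → [1, 4, 7]
2 → replaces 4 → [1, 2, 7]
Three tails, so the longest non-decreasing subsequence has length 3 (e.g. 5, 6, 8).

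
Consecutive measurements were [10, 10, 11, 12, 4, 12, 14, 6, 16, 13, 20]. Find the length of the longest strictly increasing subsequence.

Track the smallest tail for each achievable length (strict):
10 → extends → [10]
10 → already a tail → [10]
11 → extends → [10, 11]
12 → extends → [10, 11, 12]
4 → replaces 10 → [4, 11, 12]
12 → already a tail → [4, 11, 12]
14 → extends → [4, 11, 12, 14]
6 → replaces 11 → [4, 6, 12, 14]
16 → extends → [4, 6, 12, 14, 16]
13 → replaces 14 → [4, 6, 12, 13, 16]
20 → extends → [4, 6, 12, 13, 16, 20]
Six tails, so the longest strictly increasing subsequence has length 6 (e.g. 10, 11, 12, 14, 16, 20).

6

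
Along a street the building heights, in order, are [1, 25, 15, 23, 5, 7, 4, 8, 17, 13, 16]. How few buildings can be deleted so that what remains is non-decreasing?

Fewest deletions = n − (longest non-decreasing subsequence).
Patience tails:
1 → extends → [1]
25 → extends → [1, 25]
15 → replaces 25 → [1, 15]
23 → extends → [1, 15, 23]
5 → replaces 15 → [1, 5, 23]
7 → replaces 23 → [1, 5, 7]
4 → replaces 5 → [1, 4, 7]
8 → extends → [1, 4, 7, 8]
17 → extends → [1, 4, 7, 8, 17]
13 → replaces 17 → [1, 4, 7, 8, 13]
16 → extends → [1, 4, 7, 8, 13, 16]
Longest non-decreasing subsequence has length 6, so deletions = 11 − 6 = 5.

5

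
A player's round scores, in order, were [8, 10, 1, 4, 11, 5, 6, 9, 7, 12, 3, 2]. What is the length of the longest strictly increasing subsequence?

6

Track the smallest tail for each achievable length (strict):
8 → extends → [8]
10 → extends → [8, 10]
1 → replaces 8 → [1, 10]
4 → replaces 10 → [1, 4]
11 → extends → [1, 4, 11]
5 → replaces 11 → [1, 4, 5]
6 → extends → [1, 4, 5, 6]
9 → extends → [1, 4, 5, 6, 9]
7 → replaces 9 → [1, 4, 5, 6, 7]
12 → extends → [1, 4, 5, 6, 7, 12]
3 → replaces 4 → [1, 3, 5, 6, 7, 12]
2 → replaces 3 → [1, 2, 5, 6, 7, 12]
Six tails, so the longest strictly increasing subsequence has length 6 (e.g. 1, 4, 5, 6, 9, 12).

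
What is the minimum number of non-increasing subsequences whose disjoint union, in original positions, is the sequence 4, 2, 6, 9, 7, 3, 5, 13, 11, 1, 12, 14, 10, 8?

6

Place each on the leftmost legal pile:
4 → new pile 1 (tops now [4])
2 → pile 1 (tops now [2])
6 → new pile 2 (tops now [2, 6])
9 → new pile 3 (tops now [2, 6, 9])
7 → pile 3 (tops now [2, 6, 7])
3 → pile 2 (tops now [2, 3, 7])
5 → pile 3 (tops now [2, 3, 5])
13 → new pile 4 (tops now [2, 3, 5, 13])
11 → pile 4 (tops now [2, 3, 5, 11])
1 → pile 1 (tops now [1, 3, 5, 11])
12 → new pile 5 (tops now [1, 3, 5, 11, 12])
14 → new pile 6 (tops now [1, 3, 5, 11, 12, 14])
10 → pile 4 (tops now [1, 3, 5, 10, 12, 14])
8 → pile 4 (tops now [1, 3, 5, 8, 12, 14])
Six piles.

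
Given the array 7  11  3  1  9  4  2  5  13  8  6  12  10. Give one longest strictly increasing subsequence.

Patience tails give the LIS length; then backtrack through the dp parents:
7 → extends → [7]
11 → extends → [7, 11]
3 → replaces 7 → [3, 11]
1 → replaces 3 → [1, 11]
9 → replaces 11 → [1, 9]
4 → replaces 9 → [1, 4]
2 → replaces 4 → [1, 2]
5 → extends → [1, 2, 5]
13 → extends → [1, 2, 5, 13]
8 → replaces 13 → [1, 2, 5, 8]
6 → replaces 8 → [1, 2, 5, 6]
12 → extends → [1, 2, 5, 6, 12]
10 → replaces 12 → [1, 2, 5, 6, 10]
Length 5; one witness is 3, 4, 5, 8, 12.

3, 4, 5, 8, 12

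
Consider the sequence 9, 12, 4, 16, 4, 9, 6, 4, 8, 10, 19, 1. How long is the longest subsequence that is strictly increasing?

5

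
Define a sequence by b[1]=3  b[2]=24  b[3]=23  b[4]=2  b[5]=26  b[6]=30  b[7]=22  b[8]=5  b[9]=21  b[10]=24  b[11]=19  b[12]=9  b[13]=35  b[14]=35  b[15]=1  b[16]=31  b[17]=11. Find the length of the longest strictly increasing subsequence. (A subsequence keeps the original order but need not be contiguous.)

5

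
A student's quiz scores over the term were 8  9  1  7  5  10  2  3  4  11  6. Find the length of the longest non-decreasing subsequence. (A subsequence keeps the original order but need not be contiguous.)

Let dp[i] be the length of the longest such subsequence ending at index i:
i:      1  2  3  4  5  6  7  8  9 10 11
a[i]:   8  9  1  7  5 10  2  3  4 11  6
dp:     1  2  1  2  2  3  2  3  4  5  5
Maximum dp value is 5.

5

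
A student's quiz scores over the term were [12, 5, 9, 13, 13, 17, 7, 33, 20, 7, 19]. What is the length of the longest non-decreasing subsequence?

Let dp[i] be the length of the longest such subsequence ending at index i:
i:      1  2  3  4  5  6  7  8  9 10 11
a[i]:  12  5  9 13 13 17  7 33 20  7 19
dp:     1  1  2  3  4  5  2  6  6  3  6
Maximum dp value is 6.

6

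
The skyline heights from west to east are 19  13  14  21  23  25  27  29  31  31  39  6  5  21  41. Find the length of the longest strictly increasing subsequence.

10

Let dp[i] be the length of the longest such subsequence ending at index i:
i:      1  2  3  4  5  6  7  8  9 10 11 12 13 14 15
a[i]:  19 13 14 21 23 25 27 29 31 31 39  6  5 21 41
dp:     1  1  2  3  4  5  6  7  8  8  9  1  1  3 10
Maximum dp value is 10.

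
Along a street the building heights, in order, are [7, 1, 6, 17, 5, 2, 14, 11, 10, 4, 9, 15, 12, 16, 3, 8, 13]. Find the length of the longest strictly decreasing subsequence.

6

Negate each value so 'decreasing' becomes 'increasing', then run patience tails on the negated sequence:
-7 → extends → [-7]
-1 → extends → [-7, -1]
-6 → replaces -1 → [-7, -6]
-17 → replaces -7 → [-17, -6]
-5 → extends → [-17, -6, -5]
-2 → extends → [-17, -6, -5, -2]
-14 → replaces -6 → [-17, -14, -5, -2]
-11 → replaces -5 → [-17, -14, -11, -2]
-10 → replaces -2 → [-17, -14, -11, -10]
-4 → extends → [-17, -14, -11, -10, -4]
-9 → replaces -4 → [-17, -14, -11, -10, -9]
-15 → replaces -14 → [-17, -15, -11, -10, -9]
-12 → replaces -11 → [-17, -15, -12, -10, -9]
-16 → replaces -15 → [-17, -16, -12, -10, -9]
-3 → extends → [-17, -16, -12, -10, -9, -3]
-8 → replaces -3 → [-17, -16, -12, -10, -9, -8]
-13 → replaces -12 → [-17, -16, -13, -10, -9, -8]
Six tails, so the longest strictly decreasing subsequence of the original has length 6.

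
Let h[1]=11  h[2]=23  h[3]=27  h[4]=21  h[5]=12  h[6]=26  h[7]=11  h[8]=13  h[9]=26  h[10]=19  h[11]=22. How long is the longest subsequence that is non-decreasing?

Let dp[i] be the length of the longest such subsequence ending at index i:
i:      1  2  3  4  5  6  7  8  9 10 11
h[i]:  11 23 27 21 12 26 11 13 26 19 22
dp:     1  2  3  2  2  3  2  3  4  4  5
Maximum dp value is 5.

5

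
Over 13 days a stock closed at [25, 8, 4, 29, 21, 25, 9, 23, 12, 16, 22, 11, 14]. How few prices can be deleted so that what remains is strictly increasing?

8

Fewest deletions = n − (longest strictly increasing subsequence).
i:      1  2  3  4  5  6  7  8  9 10 11 12 13
a[i]:  25  8  4 29 21 25  9 23 12 16 22 11 14
dp:     1  1  1  2  2  3  2  3  3  4  5  3  4
max dp = 5, so deletions = 13 − 5 = 8.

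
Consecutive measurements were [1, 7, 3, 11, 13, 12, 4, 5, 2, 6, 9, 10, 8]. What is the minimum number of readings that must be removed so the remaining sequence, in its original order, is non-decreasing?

Fewest deletions = n − (longest non-decreasing subsequence).
Patience tails:
1 → extends → [1]
7 → extends → [1, 7]
3 → replaces 7 → [1, 3]
11 → extends → [1, 3, 11]
13 → extends → [1, 3, 11, 13]
12 → replaces 13 → [1, 3, 11, 12]
4 → replaces 11 → [1, 3, 4, 12]
5 → replaces 12 → [1, 3, 4, 5]
2 → replaces 3 → [1, 2, 4, 5]
6 → extends → [1, 2, 4, 5, 6]
9 → extends → [1, 2, 4, 5, 6, 9]
10 → extends → [1, 2, 4, 5, 6, 9, 10]
8 → replaces 9 → [1, 2, 4, 5, 6, 8, 10]
Longest non-decreasing subsequence has length 7, so deletions = 13 − 7 = 6.

6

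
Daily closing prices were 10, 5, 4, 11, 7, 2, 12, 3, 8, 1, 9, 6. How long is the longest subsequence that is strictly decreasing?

5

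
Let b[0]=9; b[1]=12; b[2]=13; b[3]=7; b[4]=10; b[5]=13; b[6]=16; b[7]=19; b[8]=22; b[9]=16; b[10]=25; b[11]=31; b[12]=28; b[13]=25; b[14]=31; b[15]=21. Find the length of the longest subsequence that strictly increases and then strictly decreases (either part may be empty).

inc[i] = longest strictly increasing subsequence ending at i; dec[i] = longest strictly decreasing subsequence starting at i:
i:      0  1  2  3  4  5  6  7  8  9 10 11 12 13 14 15
b[i]:   9 12 13  7 10 13 16 19 22 16 25 31 28 25 31 21
inc:    1  2  3  1  2  3  4  5  6  4  7  8  8  7  9  6
dec:    2  2  2  1  1  1  1  2  2  1  2  4  3  2  2  1
Best peak at i=11 (value 31): inc=8, dec=4, length 8+4−1 = 11.

11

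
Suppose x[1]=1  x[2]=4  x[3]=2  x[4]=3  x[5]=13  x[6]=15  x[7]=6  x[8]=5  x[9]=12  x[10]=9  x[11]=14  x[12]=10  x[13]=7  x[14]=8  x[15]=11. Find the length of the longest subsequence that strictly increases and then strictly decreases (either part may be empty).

8

inc[i] = longest strictly increasing subsequence ending at i; dec[i] = longest strictly decreasing subsequence starting at i:
i:      1  2  3  4  5  6  7  8  9 10 11 12 13 14 15
x[i]:   1  4  2  3 13 15  6  5 12  9 14 10  7  8 11
inc:    1  2  2  3  4  5  4  4  5  5  6  6  5  6  7
dec:    1  2  1  1  4  4  2  1  3  2  3  2  1  1  1
Best peak at i=6 (value 15): inc=5, dec=4, length 5+4−1 = 8.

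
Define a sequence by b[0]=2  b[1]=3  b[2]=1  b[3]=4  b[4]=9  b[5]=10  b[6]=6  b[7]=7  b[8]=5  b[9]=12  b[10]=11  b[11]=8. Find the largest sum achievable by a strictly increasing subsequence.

Let S[i] be the best sum of a strictly increasing subsequence ending at i:
i:      0  1  2  3  4  5  6  7  8  9 10 11
b[i]:   2  3  1  4  9 10  6  7  5 12 11  8
S:      2  5  1  9 18 28 15 22 14 40 39 30
Maximum is 40 (e.g. 2 + 3 + 4 + 9 + 10 + 12).

40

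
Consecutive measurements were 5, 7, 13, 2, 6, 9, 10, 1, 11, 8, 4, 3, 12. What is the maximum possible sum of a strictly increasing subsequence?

54

Let S[i] be the best sum of a strictly increasing subsequence ending at i:
i:      1  2  3  4  5  6  7  8  9 10 11 12 13
a[i]:   5  7 13  2  6  9 10  1 11  8  4  3 12
S:      5 12 25  2 11 21 31  1 42 20  6  5 54
Maximum is 54 (e.g. 5 + 7 + 9 + 10 + 11 + 12).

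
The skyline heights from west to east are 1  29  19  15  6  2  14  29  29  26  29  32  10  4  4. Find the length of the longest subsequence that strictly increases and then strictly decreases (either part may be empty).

inc[i] = longest strictly increasing subsequence ending at i; dec[i] = longest strictly decreasing subsequence starting at i:
i:      1  2  3  4  5  6  7  8  9 10 11 12 13 14 15
a[i]:   1 29 19 15  6  2 14 29 29 26 29 32 10  4  4
inc:    1  2  2  2  2  2  3  4  4  4  5  6  3  3  3
dec:    1  6  5  4  2  1  3  4  4  3  3  3  2  1  1
Best peak at i=12 (value 32): inc=6, dec=3, length 6+3−1 = 8.

8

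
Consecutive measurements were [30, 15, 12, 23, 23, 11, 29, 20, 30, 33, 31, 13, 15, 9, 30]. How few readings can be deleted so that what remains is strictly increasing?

Fewest deletions = n − (longest strictly increasing subsequence).
i:      1  2  3  4  5  6  7  8  9 10 11 12 13 14 15
a[i]:  30 15 12 23 23 11 29 20 30 33 31 13 15  9 30
dp:     1  1  1  2  2  1  3  2  4  5  5  2  3  1  4
max dp = 5, so deletions = 15 − 5 = 10.

10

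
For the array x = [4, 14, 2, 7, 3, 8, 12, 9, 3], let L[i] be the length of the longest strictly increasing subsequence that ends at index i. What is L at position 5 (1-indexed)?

2

dp[i] = 1 + max{dp[j] : j<i, x[j]<x[i]} (or 1 if no such j):
i:      1  2  3  4  5  6  7  8  9
x[i]:   4 14  2  7  3  8 12  9  3
dp:     1  2  1  2  2  3  4  4  2
At index 5 the value is 2.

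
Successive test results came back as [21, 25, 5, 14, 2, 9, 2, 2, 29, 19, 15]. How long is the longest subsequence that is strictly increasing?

Let dp[i] be the length of the longest such subsequence ending at index i:
i:      1  2  3  4  5  6  7  8  9 10 11
a[i]:  21 25  5 14  2  9  2  2 29 19 15
dp:     1  2  1  2  1  2  1  1  3  3  3
Maximum dp value is 3.

3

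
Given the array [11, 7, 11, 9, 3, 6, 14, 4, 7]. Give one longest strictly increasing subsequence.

Patience tails give the LIS length; then backtrack through the dp parents:
11 → extends → [11]
7 → replaces 11 → [7]
11 → extends → [7, 11]
9 → replaces 11 → [7, 9]
3 → replaces 7 → [3, 9]
6 → replaces 9 → [3, 6]
14 → extends → [3, 6, 14]
4 → replaces 6 → [3, 4, 14]
7 → replaces 14 → [3, 4, 7]
Length 3; one witness is 7, 11, 14.

7, 11, 14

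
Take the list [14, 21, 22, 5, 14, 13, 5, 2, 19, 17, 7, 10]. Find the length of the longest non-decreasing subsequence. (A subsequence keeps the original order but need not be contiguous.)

4

Track the smallest tail for each achievable length (allowing ties):
14 → extends → [14]
21 → extends → [14, 21]
22 → extends → [14, 21, 22]
5 → replaces 14 → [5, 21, 22]
14 → replaces 21 → [5, 14, 22]
13 → replaces 14 → [5, 13, 22]
5 → replaces 13 → [5, 5, 22]
2 → replaces 5 → [2, 5, 22]
19 → replaces 22 → [2, 5, 19]
17 → replaces 19 → [2, 5, 17]
7 → replaces 17 → [2, 5, 7]
10 → extends → [2, 5, 7, 10]
Four tails, so the longest non-decreasing subsequence has length 4 (e.g. 5, 5, 7, 10).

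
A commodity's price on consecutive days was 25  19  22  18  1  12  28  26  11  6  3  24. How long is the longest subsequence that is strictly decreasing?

7

Negate each value so 'decreasing' becomes 'increasing', then run patience tails on the negated sequence:
-25 → extends → [-25]
-19 → extends → [-25, -19]
-22 → replaces -19 → [-25, -22]
-18 → extends → [-25, -22, -18]
-1 → extends → [-25, -22, -18, -1]
-12 → replaces -1 → [-25, -22, -18, -12]
-28 → replaces -25 → [-28, -22, -18, -12]
-26 → replaces -22 → [-28, -26, -18, -12]
-11 → extends → [-28, -26, -18, -12, -11]
-6 → extends → [-28, -26, -18, -12, -11, -6]
-3 → extends → [-28, -26, -18, -12, -11, -6, -3]
-24 → replaces -18 → [-28, -26, -24, -12, -11, -6, -3]
Seven tails, so the longest strictly decreasing subsequence of the original has length 7.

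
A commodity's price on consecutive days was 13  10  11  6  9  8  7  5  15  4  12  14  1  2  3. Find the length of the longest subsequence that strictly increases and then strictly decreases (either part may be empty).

inc[i] = longest strictly increasing subsequence ending at i; dec[i] = longest strictly decreasing subsequence starting at i:
i:      1  2  3  4  5  6  7  8  9 10 11 12 13 14 15
a[i]:  13 10 11  6  9  8  7  5 15  4 12 14  1  2  3
inc:    1  1  2  1  2  2  2  1  3  1  3  4  1  2  3
dec:    8  7  7  4  6  5  4  3  3  2  2  2  1  1  1
Best peak at i=1 (value 13): inc=1, dec=8, length 1+8−1 = 8.

8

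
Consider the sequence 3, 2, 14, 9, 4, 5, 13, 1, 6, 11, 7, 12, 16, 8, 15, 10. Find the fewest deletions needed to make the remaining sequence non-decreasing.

9

Fewest deletions = n − (longest non-decreasing subsequence).
i:      1  2  3  4  5  6  7  8  9 10 11 12 13 14 15 16
a[i]:   3  2 14  9  4  5 13  1  6 11  7 12 16  8 15 10
dp:     1  1  2  2  2  3  4  1  4  5  5  6  7  6  7  7
max dp = 7, so deletions = 16 − 7 = 9.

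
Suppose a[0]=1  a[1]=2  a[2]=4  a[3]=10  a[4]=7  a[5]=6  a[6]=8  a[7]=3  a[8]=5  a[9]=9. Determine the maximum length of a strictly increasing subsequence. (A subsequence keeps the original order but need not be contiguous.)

6

Let dp[i] be the length of the longest such subsequence ending at index i:
i:      0  1  2  3  4  5  6  7  8  9
a[i]:   1  2  4 10  7  6  8  3  5  9
dp:     1  2  3  4  4  4  5  3  4  6
Maximum dp value is 6.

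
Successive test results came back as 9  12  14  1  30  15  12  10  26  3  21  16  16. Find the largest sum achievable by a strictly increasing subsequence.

Let S[i] be the best sum of a strictly increasing subsequence ending at i:
i:      1  2  3  4  5  6  7  8  9 10 11 12 13
a[i]:   9 12 14  1 30 15 12 10 26  3 21 16 16
S:      9 21 35  1 65 50 21 19 76  4 71 66 66
Maximum is 76 (e.g. 9 + 12 + 14 + 15 + 26).

76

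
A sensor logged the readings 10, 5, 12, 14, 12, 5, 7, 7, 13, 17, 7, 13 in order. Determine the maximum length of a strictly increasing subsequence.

4

Track the smallest tail for each achievable length (strict):
10 → extends → [10]
5 → replaces 10 → [5]
12 → extends → [5, 12]
14 → extends → [5, 12, 14]
12 → already a tail → [5, 12, 14]
5 → already a tail → [5, 12, 14]
7 → replaces 12 → [5, 7, 14]
7 → already a tail → [5, 7, 14]
13 → replaces 14 → [5, 7, 13]
17 → extends → [5, 7, 13, 17]
7 → already a tail → [5, 7, 13, 17]
13 → already a tail → [5, 7, 13, 17]
Four tails, so the longest strictly increasing subsequence has length 4 (e.g. 10, 12, 14, 17).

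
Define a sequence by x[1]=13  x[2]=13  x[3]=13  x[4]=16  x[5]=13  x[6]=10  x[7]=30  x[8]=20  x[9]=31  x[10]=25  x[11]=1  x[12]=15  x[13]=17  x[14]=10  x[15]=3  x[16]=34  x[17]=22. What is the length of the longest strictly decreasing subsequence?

Negate each value so 'decreasing' becomes 'increasing', then run patience tails on the negated sequence:
-13 → extends → [-13]
-13 → already a tail → [-13]
-13 → already a tail → [-13]
-16 → replaces -13 → [-16]
-13 → extends → [-16, -13]
-10 → extends → [-16, -13, -10]
-30 → replaces -16 → [-30, -13, -10]
-20 → replaces -13 → [-30, -20, -10]
-31 → replaces -30 → [-31, -20, -10]
-25 → replaces -20 → [-31, -25, -10]
-1 → extends → [-31, -25, -10, -1]
-15 → replaces -10 → [-31, -25, -15, -1]
-17 → replaces -15 → [-31, -25, -17, -1]
-10 → replaces -1 → [-31, -25, -17, -10]
-3 → extends → [-31, -25, -17, -10, -3]
-34 → replaces -31 → [-34, -25, -17, -10, -3]
-22 → replaces -17 → [-34, -25, -22, -10, -3]
Five tails, so the longest strictly decreasing subsequence of the original has length 5.

5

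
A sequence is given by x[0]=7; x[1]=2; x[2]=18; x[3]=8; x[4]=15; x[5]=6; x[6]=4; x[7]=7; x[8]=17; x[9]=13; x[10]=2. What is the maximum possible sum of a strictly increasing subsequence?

Let S[i] be the best sum of a strictly increasing subsequence ending at i:
i:      0  1  2  3  4  5  6  7  8  9 10
x[i]:   7  2 18  8 15  6  4  7 17 13  2
S:      7  2 25 15 30  8  6 15 47 28  2
Maximum is 47 (e.g. 7 + 8 + 15 + 17).

47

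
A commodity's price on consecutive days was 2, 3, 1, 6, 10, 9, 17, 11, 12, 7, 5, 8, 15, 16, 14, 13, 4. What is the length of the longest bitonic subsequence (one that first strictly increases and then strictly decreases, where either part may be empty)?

11

inc[i] = longest strictly increasing subsequence ending at i; dec[i] = longest strictly decreasing subsequence starting at i:
i:      1  2  3  4  5  6  7  8  9 10 11 12 13 14 15 16 17
a[i]:   2  3  1  6 10  9 17 11 12  7  5  8 15 16 14 13  4
inc:    1  2  1  3  4  4  5  5  6  4  3  5  7  8  7  7  3
dec:    2  2  1  3  5  4  5  4  4  3  2  2  4  4  3  2  1
Best peak at i=14 (value 16): inc=8, dec=4, length 8+4−1 = 11.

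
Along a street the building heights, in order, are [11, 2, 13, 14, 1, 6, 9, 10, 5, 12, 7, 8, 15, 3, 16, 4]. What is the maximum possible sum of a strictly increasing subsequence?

Let S[i] be the best sum of a strictly increasing subsequence ending at i:
i:      1  2  3  4  5  6  7  8  9 10 11 12 13 14 15 16
a[i]:  11  2 13 14  1  6  9 10  5 12  7  8 15  3 16  4
S:     11  2 24 38  1  8 17 27  7 39 15 23 54  5 70  9
Maximum is 70 (e.g. 2 + 6 + 9 + 10 + 12 + 15 + 16).

70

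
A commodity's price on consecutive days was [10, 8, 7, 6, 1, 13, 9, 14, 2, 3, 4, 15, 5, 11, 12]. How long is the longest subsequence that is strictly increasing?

Let dp[i] be the length of the longest such subsequence ending at index i:
i:      1  2  3  4  5  6  7  8  9 10 11 12 13 14 15
a[i]:  10  8  7  6  1 13  9 14  2  3  4 15  5 11 12
dp:     1  1  1  1  1  2  2  3  2  3  4  5  5  6  7
Maximum dp value is 7.

7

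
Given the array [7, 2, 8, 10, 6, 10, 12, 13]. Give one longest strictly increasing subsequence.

Patience tails give the LIS length; then backtrack through the dp parents:
7 → extends → [7]
2 → replaces 7 → [2]
8 → extends → [2, 8]
10 → extends → [2, 8, 10]
6 → replaces 8 → [2, 6, 10]
10 → already a tail → [2, 6, 10]
12 → extends → [2, 6, 10, 12]
13 → extends → [2, 6, 10, 12, 13]
Length 5; one witness is 7, 8, 10, 12, 13.

7, 8, 10, 12, 13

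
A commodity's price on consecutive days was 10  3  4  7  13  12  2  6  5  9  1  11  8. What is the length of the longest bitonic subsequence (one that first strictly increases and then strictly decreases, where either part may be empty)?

inc[i] = longest strictly increasing subsequence ending at i; dec[i] = longest strictly decreasing subsequence starting at i:
i:      1  2  3  4  5  6  7  8  9 10 11 12 13
a[i]:  10  3  4  7 13 12  2  6  5  9  1 11  8
inc:    1  1  2  3  4  4  1  3  3  4  1  5  4
dec:    5  3  3  4  5  4  2  3  2  2  1  2  1
Best peak at i=5 (value 13): inc=4, dec=5, length 4+5−1 = 8.

8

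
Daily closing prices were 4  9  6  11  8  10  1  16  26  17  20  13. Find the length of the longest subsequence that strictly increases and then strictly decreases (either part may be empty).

inc[i] = longest strictly increasing subsequence ending at i; dec[i] = longest strictly decreasing subsequence starting at i:
i:      1  2  3  4  5  6  7  8  9 10 11 12
a[i]:   4  9  6 11  8 10  1 16 26 17 20 13
inc:    1  2  2  3  3  4  1  5  6  6  7  5
dec:    2  3  2  3  2  2  1  2  3  2  2  1
Best peak at i=9 (value 26): inc=6, dec=3, length 6+3−1 = 8.

8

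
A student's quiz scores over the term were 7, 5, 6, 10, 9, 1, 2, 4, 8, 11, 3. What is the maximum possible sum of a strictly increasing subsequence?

Let S[i] be the best sum of a strictly increasing subsequence ending at i:
i:      1  2  3  4  5  6  7  8  9 10 11
a[i]:   7  5  6 10  9  1  2  4  8 11  3
S:      7  5 11 21 20  1  3  7 19 32  6
Maximum is 32 (e.g. 5 + 6 + 10 + 11).

32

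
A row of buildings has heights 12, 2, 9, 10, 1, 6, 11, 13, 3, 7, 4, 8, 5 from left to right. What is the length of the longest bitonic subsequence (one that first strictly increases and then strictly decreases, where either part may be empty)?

inc[i] = longest strictly increasing subsequence ending at i; dec[i] = longest strictly decreasing subsequence starting at i:
i:      1  2  3  4  5  6  7  8  9 10 11 12 13
a[i]:  12  2  9 10  1  6 11 13  3  7  4  8  5
inc:    1  1  2  3  1  2  4  5  2  3  3  4  4
dec:    4  2  3  3  1  2  3  3  1  2  1  2  1
Best peak at i=8 (value 13): inc=5, dec=3, length 5+3−1 = 7.

7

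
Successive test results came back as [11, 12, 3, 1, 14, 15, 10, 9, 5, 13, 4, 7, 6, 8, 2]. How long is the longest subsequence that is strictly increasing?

Let dp[i] be the length of the longest such subsequence ending at index i:
i:      1  2  3  4  5  6  7  8  9 10 11 12 13 14 15
a[i]:  11 12  3  1 14 15 10  9  5 13  4  7  6  8  2
dp:     1  2  1  1  3  4  2  2  2  3  2  3  3  4  2
Maximum dp value is 4.

4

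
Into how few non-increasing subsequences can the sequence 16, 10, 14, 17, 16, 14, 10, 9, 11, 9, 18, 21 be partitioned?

5

Place each on the leftmost legal pile:
16 → new pile 1 (tops now [16])
10 → pile 1 (tops now [10])
14 → new pile 2 (tops now [10, 14])
17 → new pile 3 (tops now [10, 14, 17])
16 → pile 3 (tops now [10, 14, 16])
14 → pile 2 (tops now [10, 14, 16])
10 → pile 1 (tops now [10, 14, 16])
9 → pile 1 (tops now [9, 14, 16])
11 → pile 2 (tops now [9, 11, 16])
9 → pile 1 (tops now [9, 11, 16])
18 → new pile 4 (tops now [9, 11, 16, 18])
21 → new pile 5 (tops now [9, 11, 16, 18, 21])
Five piles.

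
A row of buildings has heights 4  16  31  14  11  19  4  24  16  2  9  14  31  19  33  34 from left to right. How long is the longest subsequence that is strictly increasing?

Track the smallest tail for each achievable length (strict):
4 → extends → [4]
16 → extends → [4, 16]
31 → extends → [4, 16, 31]
14 → replaces 16 → [4, 14, 31]
11 → replaces 14 → [4, 11, 31]
19 → replaces 31 → [4, 11, 19]
4 → already a tail → [4, 11, 19]
24 → extends → [4, 11, 19, 24]
16 → replaces 19 → [4, 11, 16, 24]
2 → replaces 4 → [2, 11, 16, 24]
9 → replaces 11 → [2, 9, 16, 24]
14 → replaces 16 → [2, 9, 14, 24]
31 → extends → [2, 9, 14, 24, 31]
19 → replaces 24 → [2, 9, 14, 19, 31]
33 → extends → [2, 9, 14, 19, 31, 33]
34 → extends → [2, 9, 14, 19, 31, 33, 34]
Seven tails, so the longest strictly increasing subsequence has length 7 (e.g. 4, 16, 19, 24, 31, 33, 34).

7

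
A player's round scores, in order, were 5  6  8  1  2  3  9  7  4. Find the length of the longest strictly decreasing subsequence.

Negate each value so 'decreasing' becomes 'increasing', then run patience tails on the negated sequence:
-5 → extends → [-5]
-6 → replaces -5 → [-6]
-8 → replaces -6 → [-8]
-1 → extends → [-8, -1]
-2 → replaces -1 → [-8, -2]
-3 → replaces -2 → [-8, -3]
-9 → replaces -8 → [-9, -3]
-7 → replaces -3 → [-9, -7]
-4 → extends → [-9, -7, -4]
Three tails, so the longest strictly decreasing subsequence of the original has length 3.

3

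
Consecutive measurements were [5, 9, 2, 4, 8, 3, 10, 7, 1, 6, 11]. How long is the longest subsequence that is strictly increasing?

Let dp[i] be the length of the longest such subsequence ending at index i:
i:      1  2  3  4  5  6  7  8  9 10 11
a[i]:   5  9  2  4  8  3 10  7  1  6 11
dp:     1  2  1  2  3  2  4  3  1  3  5
Maximum dp value is 5.

5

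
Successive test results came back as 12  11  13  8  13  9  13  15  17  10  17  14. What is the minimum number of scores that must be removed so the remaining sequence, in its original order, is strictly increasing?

7

Fewest deletions = n − (longest strictly increasing subsequence).
Patience tails:
12 → extends → [12]
11 → replaces 12 → [11]
13 → extends → [11, 13]
8 → replaces 11 → [8, 13]
13 → already a tail → [8, 13]
9 → replaces 13 → [8, 9]
13 → extends → [8, 9, 13]
15 → extends → [8, 9, 13, 15]
17 → extends → [8, 9, 13, 15, 17]
10 → replaces 13 → [8, 9, 10, 15, 17]
17 → already a tail → [8, 9, 10, 15, 17]
14 → replaces 15 → [8, 9, 10, 14, 17]
Longest strictly increasing subsequence has length 5, so deletions = 12 − 5 = 7.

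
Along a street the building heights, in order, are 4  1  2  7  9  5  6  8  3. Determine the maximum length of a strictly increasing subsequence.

Let dp[i] be the length of the longest such subsequence ending at index i:
i:     1 2 3 4 5 6 7 8 9
a[i]:  4 1 2 7 9 5 6 8 3
dp:    1 1 2 3 4 3 4 5 3
Maximum dp value is 5.

5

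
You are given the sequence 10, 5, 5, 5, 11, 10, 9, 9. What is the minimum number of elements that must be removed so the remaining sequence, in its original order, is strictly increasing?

Fewest deletions = n − (longest strictly increasing subsequence).
Patience tails:
10 → extends → [10]
5 → replaces 10 → [5]
5 → already a tail → [5]
5 → already a tail → [5]
11 → extends → [5, 11]
10 → replaces 11 → [5, 10]
9 → replaces 10 → [5, 9]
9 → already a tail → [5, 9]
Longest strictly increasing subsequence has length 2, so deletions = 8 − 2 = 6.

6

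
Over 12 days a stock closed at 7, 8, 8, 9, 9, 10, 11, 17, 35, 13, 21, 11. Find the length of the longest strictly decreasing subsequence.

Let dp[i] be the longest strictly decreasing subsequence ending at i:
i:      1  2  3  4  5  6  7  8  9 10 11 12
a[i]:   7  8  8  9  9 10 11 17 35 13 21 11
dp:     1  1  1  1  1  1  1  1  1  2  2  3
Maximum is 3.

3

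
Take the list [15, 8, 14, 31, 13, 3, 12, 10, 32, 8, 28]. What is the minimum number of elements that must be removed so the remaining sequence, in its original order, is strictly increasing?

Fewest deletions = n − (longest strictly increasing subsequence).
Patience tails:
15 → extends → [15]
8 → replaces 15 → [8]
14 → extends → [8, 14]
31 → extends → [8, 14, 31]
13 → replaces 14 → [8, 13, 31]
3 → replaces 8 → [3, 13, 31]
12 → replaces 13 → [3, 12, 31]
10 → replaces 12 → [3, 10, 31]
32 → extends → [3, 10, 31, 32]
8 → replaces 10 → [3, 8, 31, 32]
28 → replaces 31 → [3, 8, 28, 32]
Longest strictly increasing subsequence has length 4, so deletions = 11 − 4 = 7.

7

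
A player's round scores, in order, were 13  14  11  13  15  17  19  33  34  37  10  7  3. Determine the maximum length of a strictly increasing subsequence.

Track the smallest tail for each achievable length (strict):
13 → extends → [13]
14 → extends → [13, 14]
11 → replaces 13 → [11, 14]
13 → replaces 14 → [11, 13]
15 → extends → [11, 13, 15]
17 → extends → [11, 13, 15, 17]
19 → extends → [11, 13, 15, 17, 19]
33 → extends → [11, 13, 15, 17, 19, 33]
34 → extends → [11, 13, 15, 17, 19, 33, 34]
37 → extends → [11, 13, 15, 17, 19, 33, 34, 37]
10 → replaces 11 → [10, 13, 15, 17, 19, 33, 34, 37]
7 → replaces 10 → [7, 13, 15, 17, 19, 33, 34, 37]
3 → replaces 7 → [3, 13, 15, 17, 19, 33, 34, 37]
Eight tails, so the longest strictly increasing subsequence has length 8 (e.g. 13, 14, 15, 17, 19, 33, 34, 37).

8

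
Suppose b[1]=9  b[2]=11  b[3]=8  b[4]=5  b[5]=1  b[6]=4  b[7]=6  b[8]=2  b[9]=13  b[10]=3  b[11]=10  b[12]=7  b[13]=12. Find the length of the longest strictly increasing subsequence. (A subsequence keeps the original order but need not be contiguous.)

Track the smallest tail for each achievable length (strict):
9 → extends → [9]
11 → extends → [9, 11]
8 → replaces 9 → [8, 11]
5 → replaces 8 → [5, 11]
1 → replaces 5 → [1, 11]
4 → replaces 11 → [1, 4]
6 → extends → [1, 4, 6]
2 → replaces 4 → [1, 2, 6]
13 → extends → [1, 2, 6, 13]
3 → replaces 6 → [1, 2, 3, 13]
10 → replaces 13 → [1, 2, 3, 10]
7 → replaces 10 → [1, 2, 3, 7]
12 → extends → [1, 2, 3, 7, 12]
Five tails, so the longest strictly increasing subsequence has length 5 (e.g. 1, 4, 6, 10, 12).

5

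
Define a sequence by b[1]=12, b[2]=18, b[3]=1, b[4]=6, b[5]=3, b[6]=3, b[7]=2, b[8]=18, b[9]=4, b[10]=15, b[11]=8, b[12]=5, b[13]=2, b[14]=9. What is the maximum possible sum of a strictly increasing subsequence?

Let S[i] be the best sum of a strictly increasing subsequence ending at i:
i:      1  2  3  4  5  6  7  8  9 10 11 12 13 14
b[i]:  12 18  1  6  3  3  2 18  4 15  8  5  2  9
S:     12 30  1  7  4  4  3 30  8 27 16 13  3 25
Maximum is 30 (e.g. 12 + 18).

30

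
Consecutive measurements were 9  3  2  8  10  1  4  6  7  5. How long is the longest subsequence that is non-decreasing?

Track the smallest tail for each achievable length (allowing ties):
9 → extends → [9]
3 → replaces 9 → [3]
2 → replaces 3 → [2]
8 → extends → [2, 8]
10 → extends → [2, 8, 10]
1 → replaces 2 → [1, 8, 10]
4 → replaces 8 → [1, 4, 10]
6 → replaces 10 → [1, 4, 6]
7 → extends → [1, 4, 6, 7]
5 → replaces 6 → [1, 4, 5, 7]
Four tails, so the longest non-decreasing subsequence has length 4 (e.g. 3, 4, 6, 7).

4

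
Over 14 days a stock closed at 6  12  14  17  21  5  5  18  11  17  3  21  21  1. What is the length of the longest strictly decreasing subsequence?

5

Negate each value so 'decreasing' becomes 'increasing', then run patience tails on the negated sequence:
-6 → extends → [-6]
-12 → replaces -6 → [-12]
-14 → replaces -12 → [-14]
-17 → replaces -14 → [-17]
-21 → replaces -17 → [-21]
-5 → extends → [-21, -5]
-5 → already a tail → [-21, -5]
-18 → replaces -5 → [-21, -18]
-11 → extends → [-21, -18, -11]
-17 → replaces -11 → [-21, -18, -17]
-3 → extends → [-21, -18, -17, -3]
-21 → already a tail → [-21, -18, -17, -3]
-21 → already a tail → [-21, -18, -17, -3]
-1 → extends → [-21, -18, -17, -3, -1]
Five tails, so the longest strictly decreasing subsequence of the original has length 5.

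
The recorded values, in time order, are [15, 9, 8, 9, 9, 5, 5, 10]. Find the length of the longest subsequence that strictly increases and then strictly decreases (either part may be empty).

inc[i] = longest strictly increasing subsequence ending at i; dec[i] = longest strictly decreasing subsequence starting at i:
i:      1  2  3  4  5  6  7  8
a[i]:  15  9  8  9  9  5  5 10
inc:    1  1  1  2  2  1  1  3
dec:    4  3  2  2  2  1  1  1
Best peak at i=1 (value 15): inc=1, dec=4, length 1+4−1 = 4.

4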